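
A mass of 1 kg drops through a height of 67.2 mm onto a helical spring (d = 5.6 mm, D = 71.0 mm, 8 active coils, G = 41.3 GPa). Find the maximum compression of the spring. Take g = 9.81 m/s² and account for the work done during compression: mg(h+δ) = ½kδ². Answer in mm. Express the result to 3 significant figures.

k = Gd⁴/(8D³N_a) = (41.3×10³)(5.6⁴)/(8·71.0³·8) = 1.7732 N/mm
W = mg = 1 × 9.81 = 9.81 N
½kδ² − Wδ − Wh = 0 → δ = (W + √(W² + 2kWh))/k
δ = (9.81 + √(96.236 + 2337.84))/1.7732 = (9.81 + 49.336)/1.7732 = 33.357 mm

33.4 mm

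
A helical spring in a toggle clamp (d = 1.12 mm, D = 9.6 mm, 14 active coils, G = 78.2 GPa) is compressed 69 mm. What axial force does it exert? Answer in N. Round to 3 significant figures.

k = Gd⁴/(8D³N_a) = (78.2×10³)(1.12⁴)/(8·9.6³·14) = 1.2418 N/mm
F = k·δ = 1.2418 × 69 = 85.683 N

85.7 N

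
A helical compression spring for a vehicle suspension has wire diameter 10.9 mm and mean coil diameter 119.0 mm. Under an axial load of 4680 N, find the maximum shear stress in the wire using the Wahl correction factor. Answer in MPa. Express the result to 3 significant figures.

Spring index C = D/d = 119.0/10.9 = 10.9174
K_W = (4C−1)/(4C−4) + 0.615/C = 42.670/39.670 + 0.0563 = 1.1320
τ₀ = 8FD/(πd³) = 8·4680·119.0/(π·10.9³) = 4.45536e+06/4068.5 = 1095.1 MPa
τ_max = K·τ₀ = 1.1320 × 1095.1 = 1239.6 MPa

1240 MPa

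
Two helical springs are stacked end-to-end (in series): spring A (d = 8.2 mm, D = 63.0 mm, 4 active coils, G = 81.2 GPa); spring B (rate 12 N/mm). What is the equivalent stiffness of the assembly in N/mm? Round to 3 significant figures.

k_A = Gd⁴/(8D³N_a) = (81.2×10³)(8.2⁴)/(8·63.0³·4) = 45.882 N/mm
Series: 1/k_eq = 1/45.882 + 1/12 = 0.10513; k_eq = 9.5122 N/mm

9.51 N/mm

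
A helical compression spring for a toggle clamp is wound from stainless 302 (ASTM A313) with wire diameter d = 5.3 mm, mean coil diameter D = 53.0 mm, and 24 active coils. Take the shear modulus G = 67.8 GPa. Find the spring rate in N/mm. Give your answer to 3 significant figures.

k = Gd⁴/(8D³N_a) = (67.8×10³ × 5.3⁴) / (8 × 53.0³ × 24)
  = 5.34975e+07 / 2.85844e+07 = 1.8716 N/mm

1.87 N/mm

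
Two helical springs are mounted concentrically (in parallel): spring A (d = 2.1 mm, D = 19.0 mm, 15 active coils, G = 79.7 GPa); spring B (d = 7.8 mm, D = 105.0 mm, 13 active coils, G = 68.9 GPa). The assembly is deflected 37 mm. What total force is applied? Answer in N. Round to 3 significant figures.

148 N

k_A = Gd⁴/(8D³N_a) = (79.7×10³)(2.1⁴)/(8·19.0³·15) = 1.8832 N/mm
k_B = Gd⁴/(8D³N_a) = (68.9×10³)(7.8⁴)/(8·105.0³·13) = 2.1183 N/mm
Parallel: k_eq = 1.8832 + 2.1183 = 4.0015 N/mm
F = k_eq·δ = 4.0015·37 = 148.06 N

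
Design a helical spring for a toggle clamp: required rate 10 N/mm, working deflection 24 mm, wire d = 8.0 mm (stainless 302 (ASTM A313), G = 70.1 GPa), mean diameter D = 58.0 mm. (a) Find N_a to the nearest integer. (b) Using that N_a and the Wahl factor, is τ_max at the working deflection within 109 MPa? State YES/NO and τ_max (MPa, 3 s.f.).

N_a = Gd⁴/(8D³k) = (70.1×10³)(8.0⁴)/(8·58.0³·10) = 18.4 → N_a = 18
Actual rate k = Gd⁴/(8D³·18) = 10.22 N/mm
Working load F = kδ = 10.22·24 = 245.27 N
C = 58.0/8.0 = 7.2500; K_W = (4C−1)/(4C−4)+0.615/C = 1.2048
τ_max = K_W·8FD/(πd³) = 1.2048·70.752 = 85.244 MPa
τ_max ≤ 109 MPa → acceptable

(a) 18 coils; (b) YES, τ_max = 85.2 MPa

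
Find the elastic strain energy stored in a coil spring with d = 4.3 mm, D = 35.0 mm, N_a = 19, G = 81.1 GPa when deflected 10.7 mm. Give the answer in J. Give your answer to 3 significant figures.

k = Gd⁴/(8D³N_a) = (81.1×10³)(4.3⁴)/(8·35.0³·19) = 4.2545 N/mm
U = ½kδ² = 0.5 × 4.2545 × 10.7² = 243.55 N·mm = 0.24355 J

0.244 J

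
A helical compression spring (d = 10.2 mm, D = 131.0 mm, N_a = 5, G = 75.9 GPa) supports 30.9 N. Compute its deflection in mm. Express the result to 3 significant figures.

3.38 mm

k = Gd⁴/(8D³N_a) = (75.9×10³)(10.2⁴)/(8·131.0³·5) = 9.1363 N/mm
δ = F/k = 30.9 / 9.1363 = 3.3821 mm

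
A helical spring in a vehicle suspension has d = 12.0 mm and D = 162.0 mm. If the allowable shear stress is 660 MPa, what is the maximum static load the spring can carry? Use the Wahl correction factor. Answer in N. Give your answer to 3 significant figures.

2500 N

C = D/d = 162.0/12.0 = 13.5000
K_W = (4C−1)/(4C−4) + 0.615/C = 53.000/50.000 + 0.0456 = 1.1056
τ_max = K·8FD/(πd³) → F_max = τ_allow·πd³/(8DK)
F_max = 660·π·12.0³/(8·162.0·1.1056) = 3.5829e+06/1432.8 = 2500.6 N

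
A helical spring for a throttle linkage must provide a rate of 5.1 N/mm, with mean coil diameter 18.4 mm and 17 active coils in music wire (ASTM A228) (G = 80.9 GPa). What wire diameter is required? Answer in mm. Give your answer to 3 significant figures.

d = (8D³N_a·k / G)^(1/4) = (8·18.4³·17·5.1 / (80.9×10³))^0.25
  = (53.409)^0.25 = 2.7034 mm

2.70 mm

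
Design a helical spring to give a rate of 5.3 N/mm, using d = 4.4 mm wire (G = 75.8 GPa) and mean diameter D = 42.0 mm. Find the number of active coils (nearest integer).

N_a = Gd⁴/(8D³k) = (75.8×10³ × 4.4⁴)/(8 × 42.0³ × 5.3)
    = 2.84106e+07 / 3.14133e+06 = 9.044 → 9 coils

9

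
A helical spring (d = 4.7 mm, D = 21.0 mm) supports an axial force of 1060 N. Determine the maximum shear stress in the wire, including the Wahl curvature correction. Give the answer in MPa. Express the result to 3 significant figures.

Spring index C = D/d = 21.0/4.7 = 4.4681
K_W = (4C−1)/(4C−4) + 0.615/C = 16.872/13.872 + 0.1376 = 1.3539
τ₀ = 8FD/(πd³) = 8·1060·21.0/(π·4.7³) = 178080/326.17 = 545.97 MPa
τ_max = K·τ₀ = 1.3539 × 545.97 = 739.19 MPa

739 MPa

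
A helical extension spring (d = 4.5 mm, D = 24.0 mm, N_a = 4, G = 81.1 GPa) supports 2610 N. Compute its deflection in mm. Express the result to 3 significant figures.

k = Gd⁴/(8D³N_a) = (81.1×10³)(4.5⁴)/(8·24.0³·4) = 75.177 N/mm
δ = F/k = 2610 / 75.177 = 34.718 mm

34.7 mm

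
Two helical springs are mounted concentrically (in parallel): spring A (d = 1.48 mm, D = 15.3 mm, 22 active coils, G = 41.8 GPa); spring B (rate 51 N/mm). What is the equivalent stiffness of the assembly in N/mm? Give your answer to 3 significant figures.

51.3 N/mm

k_A = Gd⁴/(8D³N_a) = (41.8×10³)(1.48⁴)/(8·15.3³·22) = 0.31815 N/mm
Parallel: k_eq = 0.31815 + 51 = 51.318 N/mm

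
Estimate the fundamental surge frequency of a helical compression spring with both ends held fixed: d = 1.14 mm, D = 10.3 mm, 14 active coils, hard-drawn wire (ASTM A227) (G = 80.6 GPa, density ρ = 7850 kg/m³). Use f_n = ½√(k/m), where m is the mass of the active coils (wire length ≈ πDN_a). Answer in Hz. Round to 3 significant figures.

277 Hz

k = Gd⁴/(8D³N_a) = (80.6×10³)(1.14⁴)/(8·10.3³·14) = 1.1123 N/mm = 1112.3 N/m
Wire length L = πDN_a = π·10.3·14 = 453.02 mm
m = ρ·(πd²/4)·L = 7850 × 1.0207×10⁻⁶ m² × 0.45302 m = 0.0036298 kg
f_n = ½√(k/m) = 0.5·√(1112.3/0.0036298) = 0.5·√(3.0644e+05) = 276.78 Hz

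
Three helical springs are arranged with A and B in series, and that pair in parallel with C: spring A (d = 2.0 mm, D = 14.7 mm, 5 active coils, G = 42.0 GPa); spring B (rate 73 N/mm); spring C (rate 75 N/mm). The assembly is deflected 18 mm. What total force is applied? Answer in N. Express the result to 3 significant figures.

1440 N

k_A = Gd⁴/(8D³N_a) = (42.0×10³)(2.0⁴)/(8·14.7³·5) = 5.2888 N/mm
Springs A,B series: k_AB = 1/(1/5.2888+1/73) = 4.9315 N/mm; parallel with C: k_eq = 4.9315+75 = 79.932 N/mm
F = k_eq·δ = 79.932·18 = 1438.8 N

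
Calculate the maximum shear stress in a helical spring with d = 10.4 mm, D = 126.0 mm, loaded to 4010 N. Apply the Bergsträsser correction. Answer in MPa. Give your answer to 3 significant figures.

Spring index C = D/d = 126.0/10.4 = 12.1154
K_B = (4C+2)/(4C−3) = 50.462/45.462 = 1.1100
τ₀ = 8FD/(πd³) = 8·4010·126.0/(π·10.4³) = 4.04208e+06/3533.9 = 1143.8 MPa
τ_max = K·τ₀ = 1.1100 × 1143.8 = 1269.6 MPa

1270 MPa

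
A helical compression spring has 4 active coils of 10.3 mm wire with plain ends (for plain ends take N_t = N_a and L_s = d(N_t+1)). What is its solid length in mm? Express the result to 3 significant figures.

51.5 mm

plain ends: N_t = N_a = 4
L_s = d·(N_t+1) = 10.3 × 5 = 51.5 mm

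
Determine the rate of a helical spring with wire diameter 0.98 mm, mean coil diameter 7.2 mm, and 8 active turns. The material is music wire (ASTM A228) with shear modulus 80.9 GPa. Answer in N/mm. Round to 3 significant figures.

3.12 N/mm

k = Gd⁴/(8D³N_a) = (80.9×10³ × 0.98⁴) / (8 × 7.2³ × 8)
  = 74619.6 / 23887.9 = 3.1237 N/mm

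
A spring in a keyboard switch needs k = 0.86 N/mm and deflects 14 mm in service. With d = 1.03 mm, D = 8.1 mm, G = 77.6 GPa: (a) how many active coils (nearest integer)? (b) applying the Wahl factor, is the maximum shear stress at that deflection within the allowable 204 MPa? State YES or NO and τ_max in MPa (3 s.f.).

N_a = Gd⁴/(8D³k) = (77.6×10³)(1.03⁴)/(8·8.1³·0.86) = 23.89 → N_a = 24
Actual rate k = Gd⁴/(8D³·24) = 0.85596 N/mm
Working load F = kδ = 0.85596·14 = 11.983 N
C = 8.1/1.03 = 7.8641; K_W = (4C−1)/(4C−4)+0.615/C = 1.1875
τ_max = K_W·8FD/(πd³) = 1.1875·226.2 = 268.61 MPa
τ_max > 204 MPa → exceeds allowable

(a) 24 coils; (b) NO, τ_max = 269 MPa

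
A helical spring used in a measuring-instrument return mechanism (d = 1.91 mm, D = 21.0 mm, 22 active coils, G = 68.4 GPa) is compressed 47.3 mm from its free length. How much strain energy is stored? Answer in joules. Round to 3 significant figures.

0.625 J

k = Gd⁴/(8D³N_a) = (68.4×10³)(1.91⁴)/(8·21.0³·22) = 0.55849 N/mm
U = ½kδ² = 0.5 × 0.55849 × 47.3² = 624.76 N·mm = 0.62476 J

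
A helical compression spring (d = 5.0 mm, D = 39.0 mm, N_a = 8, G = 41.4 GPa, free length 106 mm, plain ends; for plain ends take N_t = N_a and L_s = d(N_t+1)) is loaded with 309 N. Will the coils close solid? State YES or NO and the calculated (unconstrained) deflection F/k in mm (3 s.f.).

NO, δ = 45.3 mm

k = Gd⁴/(8D³N_a) = (41.4×10³)(5.0⁴)/(8·39.0³·8) = 6.8156 N/mm
N_t = 8; L_s = 5.0·9 = 45 mm; δ_solid = L₀ − L_s = 106 − 45 = 61 mm
δ = F/k = 309/6.8156 = 45.337 mm
δ < δ_solid → spring does not go solid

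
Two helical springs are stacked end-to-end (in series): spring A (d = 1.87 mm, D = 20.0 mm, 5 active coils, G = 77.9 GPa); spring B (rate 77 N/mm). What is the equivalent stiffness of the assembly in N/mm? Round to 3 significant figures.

2.87 N/mm

k_A = Gd⁴/(8D³N_a) = (77.9×10³)(1.87⁴)/(8·20.0³·5) = 2.9768 N/mm
Series: 1/k_eq = 1/2.9768 + 1/77 = 0.34891; k_eq = 2.866 N/mm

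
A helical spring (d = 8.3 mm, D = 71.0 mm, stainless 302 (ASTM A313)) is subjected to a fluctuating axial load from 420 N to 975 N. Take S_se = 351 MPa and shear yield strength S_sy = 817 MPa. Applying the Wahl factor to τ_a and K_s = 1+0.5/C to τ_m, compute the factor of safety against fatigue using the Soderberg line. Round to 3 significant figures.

C = D/d = 71.0/8.3 = 8.5542; K_W = (4C−1)/(4C−4)+0.615/C = 1.1712; K_s = 1+0.5/C = 1.0585
F_a = (F_max−F_min)/2 = 277.5 N; F_m = (F_max+F_min)/2 = 697.5 N
τ_a = K_W·8F_aD/(πd³) = 1.1712 × 87.746 = 102.77 MPa
τ_m = K_s·8F_mD/(πd³) = 1.0585 × 220.55 = 233.44 MPa
Soderberg: 1/n_f = τ_a/S_se + τ_m/S_sy = 102.77/351 + 233.44/817 = 0.29278 + 0.28573 = 0.57851
n_f = 1/0.57851 = 1.729

1.73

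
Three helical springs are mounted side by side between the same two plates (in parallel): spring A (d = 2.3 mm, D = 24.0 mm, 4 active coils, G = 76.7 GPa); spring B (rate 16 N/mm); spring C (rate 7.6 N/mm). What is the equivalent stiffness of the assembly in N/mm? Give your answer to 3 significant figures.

k_A = Gd⁴/(8D³N_a) = (76.7×10³)(2.3⁴)/(8·24.0³·4) = 4.852 N/mm
Parallel: k_eq = 4.852 + 16 + 7.6 = 28.452 N/mm

28.5 N/mm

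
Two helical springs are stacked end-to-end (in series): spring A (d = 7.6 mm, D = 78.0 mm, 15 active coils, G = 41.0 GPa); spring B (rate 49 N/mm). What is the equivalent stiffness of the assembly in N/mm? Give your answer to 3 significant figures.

k_A = Gd⁴/(8D³N_a) = (41.0×10³)(7.6⁴)/(8·78.0³·15) = 2.402 N/mm
Series: 1/k_eq = 1/2.402 + 1/49 = 0.43673; k_eq = 2.2898 N/mm

2.29 N/mm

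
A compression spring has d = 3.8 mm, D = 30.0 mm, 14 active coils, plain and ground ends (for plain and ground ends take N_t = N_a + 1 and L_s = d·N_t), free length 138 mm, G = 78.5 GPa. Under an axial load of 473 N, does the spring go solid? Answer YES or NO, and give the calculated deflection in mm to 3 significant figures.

YES, δ = 87.4 mm

k = Gd⁴/(8D³N_a) = (78.5×10³)(3.8⁴)/(8·30.0³·14) = 5.4128 N/mm
N_t = 15; L_s = 3.8·15 = 57 mm; δ_solid = L₀ − L_s = 138 − 57 = 81 mm
δ = F/k = 473/5.4128 = 87.385 mm
δ ≥ δ_solid → spring goes solid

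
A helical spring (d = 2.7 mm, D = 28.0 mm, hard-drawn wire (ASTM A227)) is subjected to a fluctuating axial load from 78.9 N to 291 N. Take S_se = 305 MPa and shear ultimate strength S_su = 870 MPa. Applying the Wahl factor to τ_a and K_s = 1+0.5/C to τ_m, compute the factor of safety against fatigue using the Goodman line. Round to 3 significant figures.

C = D/d = 28.0/2.7 = 10.3704; K_W = (4C−1)/(4C−4)+0.615/C = 1.1393; K_s = 1+0.5/C = 1.0482
F_a = (F_max−F_min)/2 = 106.05 N; F_m = (F_max+F_min)/2 = 184.95 N
τ_a = K_W·8F_aD/(πd³) = 1.1393 × 384.16 = 437.7 MPa
τ_m = K_s·8F_mD/(πd³) = 1.0482 × 669.98 = 702.28 MPa
Goodman: 1/n_f = τ_a/S_se + τ_m/S_su = 437.7/305 + 702.28/870 = 1.43507 + 0.80722 = 2.2423
n_f = 1/2.2423 = 0.446

0.446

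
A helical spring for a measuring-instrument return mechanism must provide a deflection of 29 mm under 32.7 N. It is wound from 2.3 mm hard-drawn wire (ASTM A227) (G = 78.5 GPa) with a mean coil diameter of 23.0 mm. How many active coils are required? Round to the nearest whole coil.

20

Required rate k = F/δ = 32.7/29 = 1.1276 N/mm
N_a = Gd⁴/(8D³k) = (78.5×10³ × 2.3⁴)/(8 × 23.0³ × 1.1276)
    = 2.19675e+06 / 109755 = 20.02 → 20 coils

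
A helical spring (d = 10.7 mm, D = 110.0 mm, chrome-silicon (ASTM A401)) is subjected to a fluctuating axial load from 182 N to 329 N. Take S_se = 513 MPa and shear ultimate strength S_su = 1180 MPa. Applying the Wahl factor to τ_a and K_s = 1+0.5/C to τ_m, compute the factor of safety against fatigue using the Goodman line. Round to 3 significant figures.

11.2

C = D/d = 110.0/10.7 = 10.2804; K_W = (4C−1)/(4C−4)+0.615/C = 1.1406; K_s = 1+0.5/C = 1.0486
F_a = (F_max−F_min)/2 = 73.5 N; F_m = (F_max+F_min)/2 = 255.5 N
τ_a = K_W·8F_aD/(πd³) = 1.1406 × 16.806 = 19.17 MPa
τ_m = K_s·8F_mD/(πd³) = 1.0486 × 58.421 = 61.263 MPa
Goodman: 1/n_f = τ_a/S_se + τ_m/S_su = 19.17/513 + 61.263/1180 = 0.03737 + 0.05192 = 0.089286
n_f = 1/0.089286 = 11.2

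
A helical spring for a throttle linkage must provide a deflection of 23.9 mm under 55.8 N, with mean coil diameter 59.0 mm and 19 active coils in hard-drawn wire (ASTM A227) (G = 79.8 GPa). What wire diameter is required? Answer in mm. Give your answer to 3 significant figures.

5.50 mm

Required rate k = F/δ = 55.8/23.9 = 2.3347 N/mm
d = (8D³N_a·k / G)^(1/4) = (8·59.0³·19·2.3347 / (79.8×10³))^0.25
  = (913.34)^0.25 = 5.4974 mm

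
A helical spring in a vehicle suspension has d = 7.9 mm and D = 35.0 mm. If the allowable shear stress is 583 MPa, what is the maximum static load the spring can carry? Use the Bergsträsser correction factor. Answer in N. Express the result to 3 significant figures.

2410 N

C = D/d = 35.0/7.9 = 4.4304
K_B = (4C+2)/(4C−3) = 19.722/14.722 = 1.3396
τ_max = K·8FD/(πd³) → F_max = τ_allow·πd³/(8DK)
F_max = 583·π·7.9³/(8·35.0·1.3396) = 9.0302e+05/375.1 = 2407.4 N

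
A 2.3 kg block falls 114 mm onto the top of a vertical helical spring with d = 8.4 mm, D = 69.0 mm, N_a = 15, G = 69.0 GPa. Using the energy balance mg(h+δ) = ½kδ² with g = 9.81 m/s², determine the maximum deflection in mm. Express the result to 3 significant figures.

k = Gd⁴/(8D³N_a) = (69.0×10³)(8.4⁴)/(8·69.0³·15) = 8.7144 N/mm
W = mg = 2.3 × 9.81 = 22.563 N
½kδ² − Wδ − Wh = 0 → δ = (W + √(W² + 2kWh))/k
δ = (22.563 + √(509.09 + 44830.1))/8.7144 = (22.563 + 212.93)/8.7144 = 27.023 mm

27.0 mm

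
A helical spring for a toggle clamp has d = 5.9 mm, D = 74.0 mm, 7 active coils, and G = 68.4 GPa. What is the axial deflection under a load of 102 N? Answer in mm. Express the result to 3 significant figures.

27.9 mm

k = Gd⁴/(8D³N_a) = (68.4×10³)(5.9⁴)/(8·74.0³·7) = 3.6524 N/mm
δ = F/k = 102 / 3.6524 = 27.927 mm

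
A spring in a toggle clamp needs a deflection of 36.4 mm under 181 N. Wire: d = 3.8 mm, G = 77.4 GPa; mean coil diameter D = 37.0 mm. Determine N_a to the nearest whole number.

Required rate k = F/δ = 181/36.4 = 4.9725 N/mm
N_a = Gd⁴/(8D³k) = (77.4×10³ × 3.8⁴)/(8 × 37.0³ × 4.9725)
    = 1.6139e+07 / 2.01499e+06 = 8.009 → 8 coils

8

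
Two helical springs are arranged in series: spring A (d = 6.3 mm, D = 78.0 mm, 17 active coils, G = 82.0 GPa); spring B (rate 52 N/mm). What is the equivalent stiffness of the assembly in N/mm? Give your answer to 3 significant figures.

k_A = Gd⁴/(8D³N_a) = (82.0×10³)(6.3⁴)/(8·78.0³·17) = 2.0015 N/mm
Series: 1/k_eq = 1/2.0015 + 1/52 = 0.51886; k_eq = 1.9273 N/mm

1.93 N/mm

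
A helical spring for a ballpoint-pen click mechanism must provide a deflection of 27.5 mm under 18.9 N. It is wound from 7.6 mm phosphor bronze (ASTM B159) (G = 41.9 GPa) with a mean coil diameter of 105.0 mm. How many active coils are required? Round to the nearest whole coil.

22

Required rate k = F/δ = 18.9/27.5 = 0.68727 N/mm
N_a = Gd⁴/(8D³k) = (41.9×10³ × 7.6⁴)/(8 × 105.0³ × 0.68727)
    = 1.39788e+08 / 6.36483e+06 = 21.96 → 22 coils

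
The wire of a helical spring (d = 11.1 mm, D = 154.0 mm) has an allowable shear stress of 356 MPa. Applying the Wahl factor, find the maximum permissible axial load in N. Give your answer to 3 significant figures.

1130 N

C = D/d = 154.0/11.1 = 13.8739
K_W = (4C−1)/(4C−4) + 0.615/C = 54.495/51.495 + 0.0443 = 1.1026
τ_max = K·8FD/(πd³) → F_max = τ_allow·πd³/(8DK)
F_max = 356·π·11.1³/(8·154.0·1.1026) = 1.5296e+06/1358.4 = 1126 N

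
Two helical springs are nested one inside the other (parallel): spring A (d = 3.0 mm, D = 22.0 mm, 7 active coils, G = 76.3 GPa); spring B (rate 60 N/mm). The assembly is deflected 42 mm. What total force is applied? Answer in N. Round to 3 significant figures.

2960 N

k_A = Gd⁴/(8D³N_a) = (76.3×10³)(3.0⁴)/(8·22.0³·7) = 10.365 N/mm
Parallel: k_eq = 10.365 + 60 = 70.365 N/mm
F = k_eq·δ = 70.365·42 = 2955.3 N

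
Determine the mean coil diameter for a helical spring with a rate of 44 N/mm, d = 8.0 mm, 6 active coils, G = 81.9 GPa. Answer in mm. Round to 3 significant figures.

54.2 mm

D = (Gd⁴/(8N_a·k))^(1/3) = (81.9×10³·8.0⁴/(8·6·44))^(1/3)
  = (158836)^(1/3) = 54.1564 mm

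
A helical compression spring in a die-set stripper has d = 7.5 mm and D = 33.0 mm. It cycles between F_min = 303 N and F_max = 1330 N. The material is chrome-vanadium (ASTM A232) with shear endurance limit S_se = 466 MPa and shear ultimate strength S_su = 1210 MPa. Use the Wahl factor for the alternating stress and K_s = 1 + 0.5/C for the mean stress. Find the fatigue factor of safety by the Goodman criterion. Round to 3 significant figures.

C = D/d = 33.0/7.5 = 4.4000; K_W = (4C−1)/(4C−4)+0.615/C = 1.3604; K_s = 1+0.5/C = 1.1136
F_a = (F_max−F_min)/2 = 513.5 N; F_m = (F_max+F_min)/2 = 816.5 N
τ_a = K_W·8F_aD/(πd³) = 1.3604 × 102.28 = 139.14 MPa
τ_m = K_s·8F_mD/(πd³) = 1.1136 × 162.64 = 181.12 MPa
Goodman: 1/n_f = τ_a/S_se + τ_m/S_su = 139.14/466 + 181.12/1210 = 0.29859 + 0.14969 = 0.44828
n_f = 1/0.44828 = 2.231

2.23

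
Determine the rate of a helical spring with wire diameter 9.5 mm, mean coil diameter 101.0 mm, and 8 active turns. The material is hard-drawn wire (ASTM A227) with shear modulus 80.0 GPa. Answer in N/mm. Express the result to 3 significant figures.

9.88 N/mm

k = Gd⁴/(8D³N_a) = (80.0×10³ × 9.5⁴) / (8 × 101.0³ × 8)
  = 6.51605e+08 / 6.59393e+07 = 9.8819 N/mm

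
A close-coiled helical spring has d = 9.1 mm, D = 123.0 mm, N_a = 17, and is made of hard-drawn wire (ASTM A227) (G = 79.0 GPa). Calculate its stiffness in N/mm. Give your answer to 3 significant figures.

2.14 N/mm

k = Gd⁴/(8D³N_a) = (79.0×10³ × 9.1⁴) / (8 × 123.0³ × 17)
  = 5.41742e+08 / 2.53078e+08 = 2.1406 N/mm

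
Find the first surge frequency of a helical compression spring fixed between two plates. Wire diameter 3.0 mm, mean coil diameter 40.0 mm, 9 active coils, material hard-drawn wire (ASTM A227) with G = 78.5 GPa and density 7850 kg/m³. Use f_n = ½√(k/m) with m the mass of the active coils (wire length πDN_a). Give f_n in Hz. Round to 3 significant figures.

k = Gd⁴/(8D³N_a) = (78.5×10³)(3.0⁴)/(8·40.0³·9) = 1.3799 N/mm = 1379.9 N/m
Wire length L = πDN_a = π·40.0·9 = 1131 mm
m = ρ·(πd²/4)·L = 7850 × 7.0686×10⁻⁶ m² × 1.131 m = 0.062756 kg
f_n = ½√(k/m) = 0.5·√(1379.9/0.062756) = 0.5·√(21988) = 74.142 Hz

74.1 Hz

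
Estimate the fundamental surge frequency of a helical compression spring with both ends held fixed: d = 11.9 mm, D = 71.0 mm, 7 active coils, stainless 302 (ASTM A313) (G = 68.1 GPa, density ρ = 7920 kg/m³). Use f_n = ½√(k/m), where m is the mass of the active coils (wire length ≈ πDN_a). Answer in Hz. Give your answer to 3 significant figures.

111 Hz

k = Gd⁴/(8D³N_a) = (68.1×10³)(11.9⁴)/(8·71.0³·7) = 68.135 N/mm = 68135 N/m
Wire length L = πDN_a = π·71.0·7 = 1561.4 mm
m = ρ·(πd²/4)·L = 7920 × 111.22×10⁻⁶ m² × 1.5614 m = 1.3754 kg
f_n = ½√(k/m) = 0.5·√(68135/1.3754) = 0.5·√(49540) = 111.29 Hz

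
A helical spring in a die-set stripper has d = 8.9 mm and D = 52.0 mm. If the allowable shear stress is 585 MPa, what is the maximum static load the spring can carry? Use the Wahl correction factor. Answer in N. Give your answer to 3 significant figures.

2470 N

C = D/d = 52.0/8.9 = 5.8427
K_W = (4C−1)/(4C−4) + 0.615/C = 22.371/19.371 + 0.1053 = 1.2601
τ_max = K·8FD/(πd³) → F_max = τ_allow·πd³/(8DK)
F_max = 585·π·8.9³/(8·52.0·1.2601) = 1.2956e+06/524.21 = 2471.5 N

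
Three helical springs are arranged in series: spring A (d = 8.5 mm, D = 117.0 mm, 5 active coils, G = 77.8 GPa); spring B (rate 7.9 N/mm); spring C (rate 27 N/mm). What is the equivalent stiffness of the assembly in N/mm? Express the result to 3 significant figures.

k_A = Gd⁴/(8D³N_a) = (77.8×10³)(8.5⁴)/(8·117.0³·5) = 6.3392 N/mm
Series: 1/k_eq = 1/6.3392 + 1/7.9 + 1/27 = 0.32137; k_eq = 3.1117 N/mm

3.11 N/mm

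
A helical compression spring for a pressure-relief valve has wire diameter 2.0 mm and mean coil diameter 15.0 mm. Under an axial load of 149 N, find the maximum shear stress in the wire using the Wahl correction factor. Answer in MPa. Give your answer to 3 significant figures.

852 MPa

Spring index C = D/d = 15.0/2.0 = 7.5000
K_W = (4C−1)/(4C−4) + 0.615/C = 29.000/26.000 + 0.0820 = 1.1974
τ₀ = 8FD/(πd³) = 8·149·15.0/(π·2.0³) = 17880/25.133 = 711.42 MPa
τ_max = K·τ₀ = 1.1974 × 711.42 = 851.85 MPa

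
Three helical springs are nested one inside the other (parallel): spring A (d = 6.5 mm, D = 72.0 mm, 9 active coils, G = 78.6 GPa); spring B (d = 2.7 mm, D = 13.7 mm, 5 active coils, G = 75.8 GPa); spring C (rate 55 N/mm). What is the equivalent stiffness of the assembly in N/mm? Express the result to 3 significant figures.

99.4 N/mm

k_A = Gd⁴/(8D³N_a) = (78.6×10³)(6.5⁴)/(8·72.0³·9) = 5.2209 N/mm
k_B = Gd⁴/(8D³N_a) = (75.8×10³)(2.7⁴)/(8·13.7³·5) = 39.165 N/mm
Parallel: k_eq = 5.2209 + 39.165 + 55 = 99.386 N/mm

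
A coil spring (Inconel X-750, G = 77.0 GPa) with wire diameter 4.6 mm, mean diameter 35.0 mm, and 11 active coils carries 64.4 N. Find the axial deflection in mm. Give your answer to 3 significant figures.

7.05 mm

k = Gd⁴/(8D³N_a) = (77.0×10³)(4.6⁴)/(8·35.0³·11) = 9.1377 N/mm
δ = F/k = 64.4 / 9.1377 = 7.0478 mm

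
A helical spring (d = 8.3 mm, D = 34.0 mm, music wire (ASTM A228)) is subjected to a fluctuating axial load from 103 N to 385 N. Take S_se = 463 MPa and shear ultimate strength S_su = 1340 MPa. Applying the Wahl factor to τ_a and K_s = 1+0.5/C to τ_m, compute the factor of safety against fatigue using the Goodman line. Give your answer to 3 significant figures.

10.5

C = D/d = 34.0/8.3 = 4.0964; K_W = (4C−1)/(4C−4)+0.615/C = 1.3924; K_s = 1+0.5/C = 1.1221
F_a = (F_max−F_min)/2 = 141 N; F_m = (F_max+F_min)/2 = 244 N
τ_a = K_W·8F_aD/(πd³) = 1.3924 × 21.35 = 29.727 MPa
τ_m = K_s·8F_mD/(πd³) = 1.1221 × 36.947 = 41.456 MPa
Goodman: 1/n_f = τ_a/S_se + τ_m/S_su = 29.727/463 + 41.456/1340 = 0.06421 + 0.03094 = 0.095143
n_f = 1/0.095143 = 10.51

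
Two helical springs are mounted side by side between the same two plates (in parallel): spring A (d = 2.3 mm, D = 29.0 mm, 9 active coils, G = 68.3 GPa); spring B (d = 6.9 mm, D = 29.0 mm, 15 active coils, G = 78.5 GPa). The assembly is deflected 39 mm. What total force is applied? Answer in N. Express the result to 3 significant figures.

k_A = Gd⁴/(8D³N_a) = (68.3×10³)(2.3⁴)/(8·29.0³·9) = 1.0884 N/mm
k_B = Gd⁴/(8D³N_a) = (78.5×10³)(6.9⁴)/(8·29.0³·15) = 60.798 N/mm
Parallel: k_eq = 1.0884 + 60.798 = 61.887 N/mm
F = k_eq·δ = 61.887·39 = 2413.6 N

2410 N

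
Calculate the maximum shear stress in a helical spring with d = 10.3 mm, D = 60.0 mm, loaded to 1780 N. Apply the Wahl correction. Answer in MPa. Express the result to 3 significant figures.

314 MPa

Spring index C = D/d = 60.0/10.3 = 5.8252
K_W = (4C−1)/(4C−4) + 0.615/C = 22.301/19.301 + 0.1056 = 1.2610
τ₀ = 8FD/(πd³) = 8·1780·60.0/(π·10.3³) = 854400/3432.9 = 248.89 MPa
τ_max = K·τ₀ = 1.2610 × 248.89 = 313.85 MPa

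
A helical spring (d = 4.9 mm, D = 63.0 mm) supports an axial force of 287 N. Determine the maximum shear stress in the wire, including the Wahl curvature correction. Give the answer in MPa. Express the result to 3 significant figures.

435 MPa

Spring index C = D/d = 63.0/4.9 = 12.8571
K_W = (4C−1)/(4C−4) + 0.615/C = 50.429/47.429 + 0.0478 = 1.1111
τ₀ = 8FD/(πd³) = 8·287·63.0/(π·4.9³) = 144648/369.61 = 391.36 MPa
τ_max = K·τ₀ = 1.1111 × 391.36 = 434.83 MPa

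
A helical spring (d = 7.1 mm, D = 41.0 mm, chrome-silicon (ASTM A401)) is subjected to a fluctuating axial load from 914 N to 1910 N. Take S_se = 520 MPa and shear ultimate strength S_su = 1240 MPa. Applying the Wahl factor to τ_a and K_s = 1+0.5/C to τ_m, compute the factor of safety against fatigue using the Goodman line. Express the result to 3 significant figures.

1.40

C = D/d = 41.0/7.1 = 5.7746; K_W = (4C−1)/(4C−4)+0.615/C = 1.2636; K_s = 1+0.5/C = 1.0866
F_a = (F_max−F_min)/2 = 498 N; F_m = (F_max+F_min)/2 = 1412 N
τ_a = K_W·8F_aD/(πd³) = 1.2636 × 145.27 = 183.56 MPa
τ_m = K_s·8F_mD/(πd³) = 1.0866 × 411.89 = 447.56 MPa
Goodman: 1/n_f = τ_a/S_se + τ_m/S_su = 183.56/520 + 447.56/1240 = 0.35300 + 0.36093 = 0.71393
n_f = 1/0.71393 = 1.401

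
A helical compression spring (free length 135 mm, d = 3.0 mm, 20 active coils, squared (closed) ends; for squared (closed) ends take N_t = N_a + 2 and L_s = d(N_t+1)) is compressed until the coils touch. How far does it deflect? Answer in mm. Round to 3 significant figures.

N_t = 22; L_s = 3.0·23 = 69 mm
δ_solid = L₀ − L_s = 135 − 69 = 66 mm

66.0 mm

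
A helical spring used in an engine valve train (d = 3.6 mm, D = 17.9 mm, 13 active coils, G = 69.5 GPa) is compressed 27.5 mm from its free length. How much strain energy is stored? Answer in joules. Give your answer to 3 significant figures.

k = Gd⁴/(8D³N_a) = (69.5×10³)(3.6⁴)/(8·17.9³·13) = 19.571 N/mm
U = ½kδ² = 0.5 × 19.571 × 27.5² = 7400.1 N·mm = 7.4001 J

7.40 J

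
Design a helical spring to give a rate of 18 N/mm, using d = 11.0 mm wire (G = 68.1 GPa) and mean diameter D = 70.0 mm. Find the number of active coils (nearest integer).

N_a = Gd⁴/(8D³k) = (68.1×10³ × 11.0⁴)/(8 × 70.0³ × 18)
    = 9.97052e+08 / 4.9392e+07 = 20.19 → 20 coils

20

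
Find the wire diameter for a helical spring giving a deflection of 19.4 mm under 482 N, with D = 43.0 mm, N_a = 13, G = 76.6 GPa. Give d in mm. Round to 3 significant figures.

Required rate k = F/δ = 482/19.4 = 24.845 N/mm
d = (8D³N_a·k / G)^(1/4) = (8·43.0³·13·24.845 / (76.6×10³))^0.25
  = (2682)^0.25 = 7.1964 mm

7.20 mm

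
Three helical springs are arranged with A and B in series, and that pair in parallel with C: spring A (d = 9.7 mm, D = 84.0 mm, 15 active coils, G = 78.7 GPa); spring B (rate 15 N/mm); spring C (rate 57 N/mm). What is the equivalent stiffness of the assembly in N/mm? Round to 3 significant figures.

62.9 N/mm

k_A = Gd⁴/(8D³N_a) = (78.7×10³)(9.7⁴)/(8·84.0³·15) = 9.7959 N/mm
Springs A,B series: k_AB = 1/(1/9.7959+1/15) = 5.9259 N/mm; parallel with C: k_eq = 5.9259+57 = 62.926 N/mm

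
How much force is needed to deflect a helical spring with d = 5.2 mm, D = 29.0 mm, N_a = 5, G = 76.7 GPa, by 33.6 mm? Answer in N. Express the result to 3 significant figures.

k = Gd⁴/(8D³N_a) = (76.7×10³)(5.2⁴)/(8·29.0³·5) = 57.485 N/mm
F = k·δ = 57.485 × 33.6 = 1931.5 N

1930 N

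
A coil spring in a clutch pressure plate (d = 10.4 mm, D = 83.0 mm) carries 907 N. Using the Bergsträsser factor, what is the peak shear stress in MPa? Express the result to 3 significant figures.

200 MPa

Spring index C = D/d = 83.0/10.4 = 7.9808
K_B = (4C+2)/(4C−3) = 33.923/28.923 = 1.1729
τ₀ = 8FD/(πd³) = 8·907·83.0/(π·10.4³) = 602248/3533.9 = 170.42 MPa
τ_max = K·τ₀ = 1.1729 × 170.42 = 199.88 MPa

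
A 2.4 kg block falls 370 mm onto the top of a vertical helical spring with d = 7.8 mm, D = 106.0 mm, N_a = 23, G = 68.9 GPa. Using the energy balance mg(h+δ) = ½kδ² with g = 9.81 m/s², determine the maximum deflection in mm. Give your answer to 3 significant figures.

k = Gd⁴/(8D³N_a) = (68.9×10³)(7.8⁴)/(8·106.0³·23) = 1.1638 N/mm
W = mg = 2.4 × 9.81 = 23.544 N
½kδ² − Wδ − Wh = 0 → δ = (W + √(W² + 2kWh))/k
δ = (23.544 + √(554.32 + 20275.6))/1.1638 = (23.544 + 144.33)/1.1638 = 144.25 mm

144 mm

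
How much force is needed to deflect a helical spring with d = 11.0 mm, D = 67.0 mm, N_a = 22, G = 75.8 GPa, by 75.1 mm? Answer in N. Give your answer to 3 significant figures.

k = Gd⁴/(8D³N_a) = (75.8×10³)(11.0⁴)/(8·67.0³·22) = 20.965 N/mm
F = k·δ = 20.965 × 75.1 = 1574.5 N

1570 N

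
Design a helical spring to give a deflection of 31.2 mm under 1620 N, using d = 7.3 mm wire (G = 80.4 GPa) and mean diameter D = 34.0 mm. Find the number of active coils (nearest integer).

Required rate k = F/δ = 1620/31.2 = 51.923 N/mm
N_a = Gd⁴/(8D³k) = (80.4×10³ × 7.3⁴)/(8 × 34.0³ × 51.923)
    = 2.28322e+08 / 1.63263e+07 = 13.98 → 14 coils

14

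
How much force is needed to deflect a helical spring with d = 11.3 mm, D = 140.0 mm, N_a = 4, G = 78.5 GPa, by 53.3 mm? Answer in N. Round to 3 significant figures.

k = Gd⁴/(8D³N_a) = (78.5×10³)(11.3⁴)/(8·140.0³·4) = 14.576 N/mm
F = k·δ = 14.576 × 53.3 = 776.92 N

777 N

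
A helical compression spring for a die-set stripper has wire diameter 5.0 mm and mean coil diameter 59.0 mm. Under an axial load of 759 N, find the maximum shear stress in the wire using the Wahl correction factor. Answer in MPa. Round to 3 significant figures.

1020 MPa

Spring index C = D/d = 59.0/5.0 = 11.8000
K_W = (4C−1)/(4C−4) + 0.615/C = 46.200/43.200 + 0.0521 = 1.1216
τ₀ = 8FD/(πd³) = 8·759·59.0/(π·5.0³) = 358248/392.7 = 912.27 MPa
τ_max = K·τ₀ = 1.1216 × 912.27 = 1023.2 MPa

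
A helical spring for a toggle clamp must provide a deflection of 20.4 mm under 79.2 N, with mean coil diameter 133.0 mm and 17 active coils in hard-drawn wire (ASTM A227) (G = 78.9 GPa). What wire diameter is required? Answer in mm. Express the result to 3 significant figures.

Required rate k = F/δ = 79.2/20.4 = 3.8824 N/mm
d = (8D³N_a·k / G)^(1/4) = (8·133.0³·17·3.8824 / (78.9×10³))^0.25
  = (15744)^0.25 = 11.2015 mm

11.2 mm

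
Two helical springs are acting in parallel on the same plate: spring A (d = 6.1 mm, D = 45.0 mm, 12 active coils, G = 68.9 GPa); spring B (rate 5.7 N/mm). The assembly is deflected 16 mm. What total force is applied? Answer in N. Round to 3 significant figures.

266 N

k_A = Gd⁴/(8D³N_a) = (68.9×10³)(6.1⁴)/(8·45.0³·12) = 10.905 N/mm
Parallel: k_eq = 10.905 + 5.7 = 16.605 N/mm
F = k_eq·δ = 16.605·16 = 265.68 N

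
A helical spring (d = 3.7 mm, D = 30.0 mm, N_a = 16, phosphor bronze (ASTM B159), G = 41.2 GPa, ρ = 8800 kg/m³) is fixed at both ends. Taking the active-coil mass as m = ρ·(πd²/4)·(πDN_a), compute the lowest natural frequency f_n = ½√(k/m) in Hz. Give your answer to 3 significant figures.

62.6 Hz

k = Gd⁴/(8D³N_a) = (41.2×10³)(3.7⁴)/(8·30.0³·16) = 2.2342 N/mm = 2234.2 N/m
Wire length L = πDN_a = π·30.0·16 = 1508 mm
m = ρ·(πd²/4)·L = 8800 × 10.752×10⁻⁶ m² × 1.508 m = 0.14268 kg
f_n = ½√(k/m) = 0.5·√(2234.2/0.14268) = 0.5·√(15659) = 62.568 Hz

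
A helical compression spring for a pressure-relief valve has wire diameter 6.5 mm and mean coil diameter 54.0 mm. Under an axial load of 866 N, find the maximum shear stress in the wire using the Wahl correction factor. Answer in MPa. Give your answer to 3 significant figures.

510 MPa

Spring index C = D/d = 54.0/6.5 = 8.3077
K_W = (4C−1)/(4C−4) + 0.615/C = 32.231/29.231 + 0.0740 = 1.1767
τ₀ = 8FD/(πd³) = 8·866·54.0/(π·6.5³) = 374112/862.76 = 433.62 MPa
τ_max = K·τ₀ = 1.1767 × 433.62 = 510.23 MPa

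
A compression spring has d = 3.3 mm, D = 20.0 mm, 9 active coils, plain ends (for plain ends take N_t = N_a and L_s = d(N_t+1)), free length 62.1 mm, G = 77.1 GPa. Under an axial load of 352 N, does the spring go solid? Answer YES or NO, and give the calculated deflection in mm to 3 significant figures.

k = Gd⁴/(8D³N_a) = (77.1×10³)(3.3⁴)/(8·20.0³·9) = 15.874 N/mm
N_t = 9; L_s = 3.3·10 = 33 mm; δ_solid = L₀ − L_s = 62.1 − 33 = 29.1 mm
δ = F/k = 352/15.874 = 22.175 mm
δ < δ_solid → spring does not go solid

NO, δ = 22.2 mm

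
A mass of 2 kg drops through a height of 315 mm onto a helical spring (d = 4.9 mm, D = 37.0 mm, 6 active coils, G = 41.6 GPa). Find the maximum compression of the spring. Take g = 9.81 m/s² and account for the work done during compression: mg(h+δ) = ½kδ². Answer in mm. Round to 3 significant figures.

k = Gd⁴/(8D³N_a) = (41.6×10³)(4.9⁴)/(8·37.0³·6) = 9.8635 N/mm
W = mg = 2 × 9.81 = 19.62 N
½kδ² − Wδ − Wh = 0 → δ = (W + √(W² + 2kWh))/k
δ = (19.62 + √(384.94 + 121919))/9.8635 = (19.62 + 349.72)/9.8635 = 37.445 mm

37.4 mm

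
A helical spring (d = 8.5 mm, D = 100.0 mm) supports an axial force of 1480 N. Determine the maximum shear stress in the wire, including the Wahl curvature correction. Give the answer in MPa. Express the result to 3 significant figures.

Spring index C = D/d = 100.0/8.5 = 11.7647
K_W = (4C−1)/(4C−4) + 0.615/C = 46.059/43.059 + 0.0523 = 1.1219
τ₀ = 8FD/(πd³) = 8·1480·100.0/(π·8.5³) = 1.184e+06/1929.3 = 613.68 MPa
τ_max = K·τ₀ = 1.1219 × 613.68 = 688.52 MPa

689 MPa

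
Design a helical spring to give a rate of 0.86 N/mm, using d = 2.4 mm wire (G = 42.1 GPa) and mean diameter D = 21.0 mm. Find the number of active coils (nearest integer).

N_a = Gd⁴/(8D³k) = (42.1×10³ × 2.4⁴)/(8 × 21.0³ × 0.86)
    = 1.39678e+06 / 63715.7 = 21.92 → 22 coils

22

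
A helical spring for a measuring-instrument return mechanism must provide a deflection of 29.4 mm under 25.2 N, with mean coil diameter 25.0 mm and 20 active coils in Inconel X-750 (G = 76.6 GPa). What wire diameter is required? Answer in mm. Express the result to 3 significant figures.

2.30 mm

Required rate k = F/δ = 25.2/29.4 = 0.85714 N/mm
d = (8D³N_a·k / G)^(1/4) = (8·25.0³·20·0.85714 / (76.6×10³))^0.25
  = (27.975)^0.25 = 2.2998 mm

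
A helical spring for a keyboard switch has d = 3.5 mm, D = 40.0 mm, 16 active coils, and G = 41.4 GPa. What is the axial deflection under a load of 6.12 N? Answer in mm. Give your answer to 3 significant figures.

8.07 mm

k = Gd⁴/(8D³N_a) = (41.4×10³)(3.5⁴)/(8·40.0³·16) = 0.75837 N/mm
δ = F/k = 6.12 / 0.75837 = 8.0699 mm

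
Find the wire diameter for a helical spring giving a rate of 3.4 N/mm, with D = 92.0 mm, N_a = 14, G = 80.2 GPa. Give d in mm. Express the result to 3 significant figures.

7.80 mm

d = (8D³N_a·k / G)^(1/4) = (8·92.0³·14·3.4 / (80.2×10³))^0.25
  = (3697.3)^0.25 = 7.7978 mm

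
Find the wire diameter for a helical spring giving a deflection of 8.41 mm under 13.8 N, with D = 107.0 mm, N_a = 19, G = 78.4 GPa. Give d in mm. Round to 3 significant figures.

7.90 mm

Required rate k = F/δ = 13.8/8.41 = 1.6409 N/mm
d = (8D³N_a·k / G)^(1/4) = (8·107.0³·19·1.6409 / (78.4×10³))^0.25
  = (3897.3)^0.25 = 7.9012 mm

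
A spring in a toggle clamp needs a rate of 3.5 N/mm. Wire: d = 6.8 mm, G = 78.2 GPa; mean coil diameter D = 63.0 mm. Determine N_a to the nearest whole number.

N_a = Gd⁴/(8D³k) = (78.2×10³ × 6.8⁴)/(8 × 63.0³ × 3.5)
    = 1.67202e+08 / 7.00132e+06 = 23.88 → 24 coils

24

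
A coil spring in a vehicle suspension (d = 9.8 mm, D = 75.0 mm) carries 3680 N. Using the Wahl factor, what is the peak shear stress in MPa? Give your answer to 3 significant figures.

891 MPa

Spring index C = D/d = 75.0/9.8 = 7.6531
K_W = (4C−1)/(4C−4) + 0.615/C = 29.612/26.612 + 0.0804 = 1.1931
τ₀ = 8FD/(πd³) = 8·3680·75.0/(π·9.8³) = 2.208e+06/2956.8 = 746.74 MPa
τ_max = K·τ₀ = 1.1931 × 746.74 = 890.93 MPa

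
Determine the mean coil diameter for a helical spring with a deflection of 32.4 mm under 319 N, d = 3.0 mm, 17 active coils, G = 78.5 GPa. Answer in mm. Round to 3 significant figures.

16.8 mm

Required rate k = F/δ = 319/32.4 = 9.8457 N/mm
D = (Gd⁴/(8N_a·k))^(1/3) = (78.5×10³·3.0⁴/(8·17·9.8457))^(1/3)
  = (4748.65)^(1/3) = 16.8083 mm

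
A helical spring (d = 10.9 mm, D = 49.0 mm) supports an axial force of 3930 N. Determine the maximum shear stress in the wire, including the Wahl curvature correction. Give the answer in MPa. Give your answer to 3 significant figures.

512 MPa

Spring index C = D/d = 49.0/10.9 = 4.4954
K_W = (4C−1)/(4C−4) + 0.615/C = 16.982/13.982 + 0.1368 = 1.3514
τ₀ = 8FD/(πd³) = 8·3930·49.0/(π·10.9³) = 1.54056e+06/4068.5 = 378.66 MPa
τ_max = K·τ₀ = 1.3514 × 378.66 = 511.71 MPa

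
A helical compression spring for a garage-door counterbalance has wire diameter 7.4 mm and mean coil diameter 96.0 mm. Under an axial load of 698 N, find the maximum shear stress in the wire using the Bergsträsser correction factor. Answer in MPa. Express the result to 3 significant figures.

Spring index C = D/d = 96.0/7.4 = 12.9730
K_B = (4C+2)/(4C−3) = 53.892/48.892 = 1.1023
τ₀ = 8FD/(πd³) = 8·698·96.0/(π·7.4³) = 536064/1273 = 421.09 MPa
τ_max = K·τ₀ = 1.1023 × 421.09 = 464.15 MPa

464 MPa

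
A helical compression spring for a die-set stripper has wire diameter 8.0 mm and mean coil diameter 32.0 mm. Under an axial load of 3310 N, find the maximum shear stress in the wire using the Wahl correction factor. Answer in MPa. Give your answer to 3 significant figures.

Spring index C = D/d = 32.0/8.0 = 4.0000
K_W = (4C−1)/(4C−4) + 0.615/C = 15.000/12.000 + 0.1537 = 1.4038
τ₀ = 8FD/(πd³) = 8·3310·32.0/(π·8.0³) = 847360/1608.5 = 526.8 MPa
τ_max = K·τ₀ = 1.4038 × 526.8 = 739.5 MPa

739 MPa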